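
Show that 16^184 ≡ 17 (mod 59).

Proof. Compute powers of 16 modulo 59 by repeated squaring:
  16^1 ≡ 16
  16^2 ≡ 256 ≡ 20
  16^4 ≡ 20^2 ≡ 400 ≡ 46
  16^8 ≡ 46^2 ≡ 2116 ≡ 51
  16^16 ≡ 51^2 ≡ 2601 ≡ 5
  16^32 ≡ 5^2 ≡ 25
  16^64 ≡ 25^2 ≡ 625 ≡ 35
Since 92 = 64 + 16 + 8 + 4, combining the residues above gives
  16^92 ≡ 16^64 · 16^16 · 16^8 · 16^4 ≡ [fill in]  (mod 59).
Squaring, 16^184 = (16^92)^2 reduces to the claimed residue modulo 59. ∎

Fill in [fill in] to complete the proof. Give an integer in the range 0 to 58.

Multiply the listed residues: 35 · 5 · 51 · 46 = 175 → 8925 → 410550.
Reducing modulo 59: 410550 = 6958·59 + 28, so 16^92 ≡ 28.

28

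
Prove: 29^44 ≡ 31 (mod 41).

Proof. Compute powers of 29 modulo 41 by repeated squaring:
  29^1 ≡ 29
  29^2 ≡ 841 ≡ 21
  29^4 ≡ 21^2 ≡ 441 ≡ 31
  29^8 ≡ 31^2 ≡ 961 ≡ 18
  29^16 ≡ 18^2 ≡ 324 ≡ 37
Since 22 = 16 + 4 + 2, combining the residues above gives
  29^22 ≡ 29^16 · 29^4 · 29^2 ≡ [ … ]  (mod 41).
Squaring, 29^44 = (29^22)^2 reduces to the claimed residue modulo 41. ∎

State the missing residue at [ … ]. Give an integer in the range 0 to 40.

20

29^16 · 29^4 · 29^2 ≡ 37 · 31 · 21 = 24087.
24087 mod 41 = 20, so 29^22 ≡ 20 (mod 41).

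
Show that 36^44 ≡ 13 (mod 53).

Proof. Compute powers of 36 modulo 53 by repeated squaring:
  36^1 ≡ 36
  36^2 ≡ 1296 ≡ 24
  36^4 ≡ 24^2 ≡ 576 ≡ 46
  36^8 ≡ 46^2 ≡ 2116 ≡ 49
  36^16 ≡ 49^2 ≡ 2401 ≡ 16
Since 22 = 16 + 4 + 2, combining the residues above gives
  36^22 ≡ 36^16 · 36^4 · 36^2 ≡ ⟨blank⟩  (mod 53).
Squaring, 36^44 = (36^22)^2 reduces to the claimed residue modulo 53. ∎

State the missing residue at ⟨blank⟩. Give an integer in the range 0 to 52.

36^16 · 36^4 · 36^2 ≡ 16 · 46 · 24 = 17664.
17664 mod 53 = 15, so 36^22 ≡ 15 (mod 53).

15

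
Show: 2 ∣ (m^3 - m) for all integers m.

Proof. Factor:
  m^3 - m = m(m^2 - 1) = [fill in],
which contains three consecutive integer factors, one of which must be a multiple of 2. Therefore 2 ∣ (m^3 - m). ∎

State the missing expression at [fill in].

m(m^2 - 1) = m(m - 1)(m + 1) = (m - 1)m(m + 1).
These three factors are consecutive integers, so their product is divisible by 2.

(m - 1)m(m + 1)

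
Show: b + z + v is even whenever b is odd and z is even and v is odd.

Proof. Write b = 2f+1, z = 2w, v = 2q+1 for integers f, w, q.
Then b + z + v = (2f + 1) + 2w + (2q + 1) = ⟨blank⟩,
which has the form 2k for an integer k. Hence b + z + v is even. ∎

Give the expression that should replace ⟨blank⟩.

2(f + q + w + 1)

(2f + 1) + 2w + (2q + 1) = 2f + 2q + 2w + 2
= 2(f + q + w + 1).
Since f + q + w + 1 is an integer, the sum is of the form 2k for an integer k.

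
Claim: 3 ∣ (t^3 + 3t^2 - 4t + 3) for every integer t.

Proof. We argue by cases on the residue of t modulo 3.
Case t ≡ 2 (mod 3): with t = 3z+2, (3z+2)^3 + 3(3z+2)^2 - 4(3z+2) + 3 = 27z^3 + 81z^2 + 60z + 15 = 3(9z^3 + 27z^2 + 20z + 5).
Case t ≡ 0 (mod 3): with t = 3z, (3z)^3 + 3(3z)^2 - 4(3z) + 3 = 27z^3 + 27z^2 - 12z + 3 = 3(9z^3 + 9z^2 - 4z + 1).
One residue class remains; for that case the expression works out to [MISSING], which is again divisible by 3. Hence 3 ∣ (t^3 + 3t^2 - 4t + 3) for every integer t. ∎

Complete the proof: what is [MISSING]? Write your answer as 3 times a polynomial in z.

3(9z^3 + 18z^2 + 5z + 1)

Only t ≡ 1 (mod 3) is unaccounted for. Put t = 3z+1:
(3z+1)^3 + 3(3z+1)^2 - 4(3z+1) + 3 expands to 27z^3 + 54z^2 + 15z + 3,
and factoring out 3 leaves 3(9z^3 + 18z^2 + 5z + 1).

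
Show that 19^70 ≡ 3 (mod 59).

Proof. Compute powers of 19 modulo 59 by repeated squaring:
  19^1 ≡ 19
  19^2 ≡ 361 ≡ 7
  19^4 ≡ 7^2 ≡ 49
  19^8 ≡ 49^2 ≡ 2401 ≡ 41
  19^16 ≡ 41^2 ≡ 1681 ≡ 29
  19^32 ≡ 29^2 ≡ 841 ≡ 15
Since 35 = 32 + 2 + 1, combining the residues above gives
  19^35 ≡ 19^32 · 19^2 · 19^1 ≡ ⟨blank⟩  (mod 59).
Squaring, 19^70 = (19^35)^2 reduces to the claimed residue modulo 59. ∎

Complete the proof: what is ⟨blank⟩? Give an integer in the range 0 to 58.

19^32 · 19^2 · 19^1 ≡ 15 · 7 · 19 = 1995.
1995 mod 59 = 48, so 19^35 ≡ 48 (mod 59).

48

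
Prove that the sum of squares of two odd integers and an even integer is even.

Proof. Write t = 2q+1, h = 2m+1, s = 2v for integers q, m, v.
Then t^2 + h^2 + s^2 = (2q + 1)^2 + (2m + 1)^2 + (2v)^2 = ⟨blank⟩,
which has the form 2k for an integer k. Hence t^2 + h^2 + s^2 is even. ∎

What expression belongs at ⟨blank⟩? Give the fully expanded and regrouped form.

(2q + 1)^2 + (2m + 1)^2 + (2v)^2 = 4m^2 + 4m + 4q^2 + 4q + 4v^2 + 2
= 2(2m^2 + 2m + 2q^2 + 2q + 2v^2 + 1).
Since 2m^2 + 2m + 2q^2 + 2q + 2v^2 + 1 is an integer, the sum of squares is of the form 2k for an integer k.

2(2m^2 + 2m + 2q^2 + 2q + 2v^2 + 1)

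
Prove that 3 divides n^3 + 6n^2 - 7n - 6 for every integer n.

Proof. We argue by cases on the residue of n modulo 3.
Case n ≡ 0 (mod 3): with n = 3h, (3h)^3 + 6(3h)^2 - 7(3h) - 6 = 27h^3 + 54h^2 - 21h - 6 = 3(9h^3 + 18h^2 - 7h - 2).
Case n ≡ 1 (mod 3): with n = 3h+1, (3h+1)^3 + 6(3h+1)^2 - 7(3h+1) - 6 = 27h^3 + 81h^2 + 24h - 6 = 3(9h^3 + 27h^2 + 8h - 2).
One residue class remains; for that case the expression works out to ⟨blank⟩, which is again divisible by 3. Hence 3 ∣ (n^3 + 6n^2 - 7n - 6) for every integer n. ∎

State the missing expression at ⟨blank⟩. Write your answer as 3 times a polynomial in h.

The residues treated are {0, 1}, so the missing case is n ≡ 2 (mod 3); write n = 3h+2.
Then (3h+2)^3 + 6(3h+2)^2 - 7(3h+2) - 6 = 27h^3 + 108h^2 + 87h + 12 = 3(9h^3 + 36h^2 + 29h + 4).

3(9h^3 + 36h^2 + 29h + 4)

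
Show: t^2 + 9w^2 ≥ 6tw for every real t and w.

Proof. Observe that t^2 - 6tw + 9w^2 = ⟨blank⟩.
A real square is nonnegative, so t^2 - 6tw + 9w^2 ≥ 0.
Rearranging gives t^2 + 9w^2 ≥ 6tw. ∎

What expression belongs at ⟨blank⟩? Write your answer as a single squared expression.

(t - 3w)^2

The leading and trailing coefficients are 1^2 and 3^2, and 6 = 2·1·3, so the trinomial is (t - 3w)^2.
Hence t^2 - 6tw + 9w^2 ≥ 0.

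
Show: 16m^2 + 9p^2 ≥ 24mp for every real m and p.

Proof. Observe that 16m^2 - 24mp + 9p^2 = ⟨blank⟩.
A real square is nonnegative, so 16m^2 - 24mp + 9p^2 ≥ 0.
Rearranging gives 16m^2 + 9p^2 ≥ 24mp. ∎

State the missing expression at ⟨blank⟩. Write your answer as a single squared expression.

16m^2 - 24mp + 9p^2 is a perfect-square trinomial: the outer terms are (4m)^2 and (3p)^2, and the cross term is -2·4m·3p.
So 16m^2 - 24mp + 9p^2 = (4m - 3p)^2 ≥ 0.

(4m - 3p)^2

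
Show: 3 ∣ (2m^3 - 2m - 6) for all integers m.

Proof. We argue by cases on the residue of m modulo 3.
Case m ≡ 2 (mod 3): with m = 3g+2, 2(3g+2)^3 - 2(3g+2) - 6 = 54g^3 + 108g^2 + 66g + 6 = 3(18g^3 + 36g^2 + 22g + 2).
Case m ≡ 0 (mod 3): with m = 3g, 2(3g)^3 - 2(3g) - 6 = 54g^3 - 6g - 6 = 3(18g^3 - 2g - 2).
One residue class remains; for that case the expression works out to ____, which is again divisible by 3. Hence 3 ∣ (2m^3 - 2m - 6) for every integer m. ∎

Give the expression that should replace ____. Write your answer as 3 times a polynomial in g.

The residues treated are {2, 0}, so the missing case is m ≡ 1 (mod 3); write m = 3g+1.
Then 2(3g+1)^3 - 2(3g+1) - 6 = 54g^3 + 54g^2 + 12g - 6 = 3(18g^3 + 18g^2 + 4g - 2).

3(18g^3 + 18g^2 + 4g - 2)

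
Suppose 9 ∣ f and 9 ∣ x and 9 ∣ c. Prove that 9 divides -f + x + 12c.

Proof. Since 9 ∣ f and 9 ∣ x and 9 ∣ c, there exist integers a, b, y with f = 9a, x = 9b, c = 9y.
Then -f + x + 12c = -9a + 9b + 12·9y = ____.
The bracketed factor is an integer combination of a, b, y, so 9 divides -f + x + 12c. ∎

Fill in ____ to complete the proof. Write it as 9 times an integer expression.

Pull the common 9 out of every term: -9a + 9b + 12·9y = 9(-a + b + 12y).
-a + b + 12y is an integer, which exhibits the divisibility.

9(-a + b + 12y)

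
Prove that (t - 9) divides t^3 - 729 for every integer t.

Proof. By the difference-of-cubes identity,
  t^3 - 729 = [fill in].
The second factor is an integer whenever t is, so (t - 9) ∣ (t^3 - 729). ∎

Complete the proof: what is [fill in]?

a^3 - b^3 = (a - b)(a^2 + ab + b^2). With a = t, b = 9:
t^3 - 729 = (t - 9)(t^2 + 9t + 81).

(t - 9)(t^2 + 9t + 81)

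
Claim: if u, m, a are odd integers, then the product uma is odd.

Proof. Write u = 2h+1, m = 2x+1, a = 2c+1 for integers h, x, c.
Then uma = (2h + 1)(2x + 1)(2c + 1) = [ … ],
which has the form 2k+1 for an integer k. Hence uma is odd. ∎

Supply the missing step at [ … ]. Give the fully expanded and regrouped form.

2(4chx + 2ch + 2cx + c + 2hx + h + x) + 1

Expanding: (2h + 1)(2x + 1)(2c + 1) = 8chx + 4ch + 4cx + 2c + 4hx + 2h + 2x + 1.
Every term except the constant is even, so this is 2(4chx + 2ch + 2cx + c + 2hx + h + x) + 1,
and 4chx + 2ch + 2cx + c + 2hx + h + x ∈ ℤ gives the required form.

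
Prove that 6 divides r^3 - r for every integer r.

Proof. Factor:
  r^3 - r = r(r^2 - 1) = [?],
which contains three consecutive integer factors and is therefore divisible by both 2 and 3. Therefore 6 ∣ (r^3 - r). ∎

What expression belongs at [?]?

(r - 1)r(r + 1)

r(r^2 - 1) = r(r - 1)(r + 1) = (r - 1)r(r + 1).
These three factors are consecutive integers, so their product is divisible by 6.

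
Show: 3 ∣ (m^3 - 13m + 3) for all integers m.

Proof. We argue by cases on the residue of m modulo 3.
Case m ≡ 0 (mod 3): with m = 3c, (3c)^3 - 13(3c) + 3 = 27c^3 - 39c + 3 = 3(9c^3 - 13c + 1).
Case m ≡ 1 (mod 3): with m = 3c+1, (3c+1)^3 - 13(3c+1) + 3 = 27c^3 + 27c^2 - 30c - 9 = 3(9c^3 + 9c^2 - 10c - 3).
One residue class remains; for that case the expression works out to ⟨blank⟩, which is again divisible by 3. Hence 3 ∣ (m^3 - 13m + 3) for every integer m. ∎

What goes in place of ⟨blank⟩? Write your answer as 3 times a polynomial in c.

Only m ≡ 2 (mod 3) is unaccounted for. Put m = 3c+2:
(3c+2)^3 - 13(3c+2) + 3 expands to 27c^3 + 54c^2 - 3c - 15,
and factoring out 3 leaves 3(9c^3 + 18c^2 - c - 5).

3(9c^3 + 18c^2 - c - 5)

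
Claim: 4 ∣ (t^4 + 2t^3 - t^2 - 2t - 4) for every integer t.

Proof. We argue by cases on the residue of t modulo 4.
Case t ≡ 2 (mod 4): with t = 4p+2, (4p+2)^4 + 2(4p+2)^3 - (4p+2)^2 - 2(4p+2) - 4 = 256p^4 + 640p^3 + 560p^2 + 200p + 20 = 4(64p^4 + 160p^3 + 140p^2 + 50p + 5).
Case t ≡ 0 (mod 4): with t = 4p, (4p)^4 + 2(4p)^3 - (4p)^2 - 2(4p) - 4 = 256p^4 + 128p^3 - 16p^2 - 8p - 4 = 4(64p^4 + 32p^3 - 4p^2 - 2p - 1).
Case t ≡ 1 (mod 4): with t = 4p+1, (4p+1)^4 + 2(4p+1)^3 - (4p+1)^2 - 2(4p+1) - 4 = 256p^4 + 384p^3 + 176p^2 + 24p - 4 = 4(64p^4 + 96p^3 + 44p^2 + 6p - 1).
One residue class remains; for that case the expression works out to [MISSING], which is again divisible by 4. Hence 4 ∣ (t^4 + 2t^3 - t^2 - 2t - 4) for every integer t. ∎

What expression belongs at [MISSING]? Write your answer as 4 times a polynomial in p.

4(64p^4 + 224p^3 + 284p^2 + 154p + 29)

The residues treated are {2, 0, 1}, so the missing case is t ≡ 3 (mod 4); write t = 4p+3.
Then (4p+3)^4 + 2(4p+3)^3 - (4p+3)^2 - 2(4p+3) - 4 = 256p^4 + 896p^3 + 1136p^2 + 616p + 116 = 4(64p^4 + 224p^3 + 284p^2 + 154p + 29).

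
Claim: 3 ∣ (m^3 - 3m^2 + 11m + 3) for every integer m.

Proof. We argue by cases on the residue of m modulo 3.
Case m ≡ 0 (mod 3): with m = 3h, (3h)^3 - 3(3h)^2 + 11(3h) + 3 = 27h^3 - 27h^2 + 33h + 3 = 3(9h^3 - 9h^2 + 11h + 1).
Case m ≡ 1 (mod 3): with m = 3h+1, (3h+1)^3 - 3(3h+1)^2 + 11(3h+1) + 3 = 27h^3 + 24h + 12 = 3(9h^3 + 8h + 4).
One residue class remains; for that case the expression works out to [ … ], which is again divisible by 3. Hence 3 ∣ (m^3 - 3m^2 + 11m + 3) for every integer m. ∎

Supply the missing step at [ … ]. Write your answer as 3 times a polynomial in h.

The residues treated are {0, 1}, so the missing case is m ≡ 2 (mod 3); write m = 3h+2.
Then (3h+2)^3 - 3(3h+2)^2 + 11(3h+2) + 3 = 27h^3 + 27h^2 + 33h + 21 = 3(9h^3 + 9h^2 + 11h + 7).

3(9h^3 + 9h^2 + 11h + 7)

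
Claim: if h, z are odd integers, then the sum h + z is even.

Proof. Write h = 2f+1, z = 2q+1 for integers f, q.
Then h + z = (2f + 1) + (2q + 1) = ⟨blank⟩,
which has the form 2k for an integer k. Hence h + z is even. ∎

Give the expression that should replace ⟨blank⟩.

Expanding: (2f + 1) + (2q + 1) = 2f + 2q + 2.
Every term is even; pulling out the factor of 2 gives 2(f + q + 1).

2(f + q + 1)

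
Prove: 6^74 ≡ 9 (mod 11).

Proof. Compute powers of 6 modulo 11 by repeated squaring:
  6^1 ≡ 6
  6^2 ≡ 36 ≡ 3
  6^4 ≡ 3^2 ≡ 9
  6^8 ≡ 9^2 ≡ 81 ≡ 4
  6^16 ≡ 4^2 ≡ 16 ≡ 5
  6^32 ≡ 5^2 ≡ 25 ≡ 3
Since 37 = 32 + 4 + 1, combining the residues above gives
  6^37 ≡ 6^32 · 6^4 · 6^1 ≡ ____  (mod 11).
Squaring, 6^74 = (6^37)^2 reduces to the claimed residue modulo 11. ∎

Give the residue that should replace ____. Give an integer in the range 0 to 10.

Multiply the listed residues: 3 · 9 · 6 = 27 → 162.
Reducing modulo 11: 162 = 14·11 + 8, so 6^37 ≡ 8.

8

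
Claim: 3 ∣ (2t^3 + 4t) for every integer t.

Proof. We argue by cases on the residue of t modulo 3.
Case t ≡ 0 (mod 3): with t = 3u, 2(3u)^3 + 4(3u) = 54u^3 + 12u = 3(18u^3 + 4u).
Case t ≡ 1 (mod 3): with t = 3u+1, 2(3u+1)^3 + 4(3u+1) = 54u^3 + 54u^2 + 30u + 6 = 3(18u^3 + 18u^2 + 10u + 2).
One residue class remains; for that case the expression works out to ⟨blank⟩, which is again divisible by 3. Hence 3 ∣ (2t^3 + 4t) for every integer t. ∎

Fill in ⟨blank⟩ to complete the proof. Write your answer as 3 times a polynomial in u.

The residues treated are {0, 1}, so the missing case is t ≡ 2 (mod 3); write t = 3u+2.
Then 2(3u+2)^3 + 4(3u+2) = 54u^3 + 108u^2 + 84u + 24 = 3(18u^3 + 36u^2 + 28u + 8).

3(18u^3 + 36u^2 + 28u + 8)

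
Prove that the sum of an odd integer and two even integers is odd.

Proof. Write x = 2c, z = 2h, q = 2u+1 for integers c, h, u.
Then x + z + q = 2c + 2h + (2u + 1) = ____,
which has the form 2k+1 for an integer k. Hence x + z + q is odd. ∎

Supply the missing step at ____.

2(c + h + u) + 1

Expanding: 2c + 2h + (2u + 1) = 2c + 2h + 2u + 1.
Every term except the constant is even, so this is 2(c + h + u) + 1,
and c + h + u ∈ ℤ gives the required form.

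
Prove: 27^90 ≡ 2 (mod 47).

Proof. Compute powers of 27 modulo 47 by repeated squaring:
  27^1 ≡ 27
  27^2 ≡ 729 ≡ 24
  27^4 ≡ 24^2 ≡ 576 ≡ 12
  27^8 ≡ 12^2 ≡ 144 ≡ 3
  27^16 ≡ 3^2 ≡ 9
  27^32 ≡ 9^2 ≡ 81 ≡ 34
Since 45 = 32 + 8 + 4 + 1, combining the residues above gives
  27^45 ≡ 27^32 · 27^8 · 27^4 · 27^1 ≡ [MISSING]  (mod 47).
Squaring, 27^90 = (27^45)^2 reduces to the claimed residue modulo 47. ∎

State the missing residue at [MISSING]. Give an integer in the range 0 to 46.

7

27^32 · 27^8 · 27^4 · 27^1 ≡ 34 · 3 · 12 · 27 = 33048.
33048 mod 47 = 7, so 27^45 ≡ 7 (mod 47).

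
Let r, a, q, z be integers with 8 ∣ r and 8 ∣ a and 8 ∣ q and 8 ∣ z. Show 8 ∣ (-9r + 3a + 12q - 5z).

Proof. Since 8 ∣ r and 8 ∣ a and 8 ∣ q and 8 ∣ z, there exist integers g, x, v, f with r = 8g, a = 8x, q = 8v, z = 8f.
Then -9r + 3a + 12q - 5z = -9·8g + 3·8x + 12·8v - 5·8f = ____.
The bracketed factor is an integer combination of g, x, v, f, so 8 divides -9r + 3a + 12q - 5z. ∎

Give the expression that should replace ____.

Each term has a factor of 8: -9·8g + 3·8x + 12·8v - 5·8f = 8·(-5f - 9g + 12v + 3x).
Since -5f - 9g + 12v + 3x is an integer, 8 ∣ (-9r + 3a + 12q - 5z).

8(-5f - 9g + 12v + 3x)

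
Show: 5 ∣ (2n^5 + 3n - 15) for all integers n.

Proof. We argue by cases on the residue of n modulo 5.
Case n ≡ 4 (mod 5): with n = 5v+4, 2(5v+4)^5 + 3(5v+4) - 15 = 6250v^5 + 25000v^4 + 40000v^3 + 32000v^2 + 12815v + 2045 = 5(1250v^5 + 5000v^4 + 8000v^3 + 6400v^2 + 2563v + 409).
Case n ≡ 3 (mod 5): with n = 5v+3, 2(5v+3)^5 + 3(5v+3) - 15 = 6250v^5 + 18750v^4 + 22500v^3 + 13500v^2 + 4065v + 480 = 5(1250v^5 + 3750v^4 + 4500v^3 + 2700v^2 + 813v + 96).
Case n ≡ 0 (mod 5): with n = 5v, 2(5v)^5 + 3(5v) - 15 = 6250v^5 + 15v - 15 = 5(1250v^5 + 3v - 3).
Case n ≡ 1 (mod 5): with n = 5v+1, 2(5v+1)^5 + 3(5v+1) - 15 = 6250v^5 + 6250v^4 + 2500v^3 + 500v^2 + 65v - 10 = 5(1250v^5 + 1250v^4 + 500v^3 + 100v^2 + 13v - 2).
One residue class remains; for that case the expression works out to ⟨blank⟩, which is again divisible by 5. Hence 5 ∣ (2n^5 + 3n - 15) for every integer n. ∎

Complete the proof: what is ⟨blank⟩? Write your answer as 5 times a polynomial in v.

The residues treated are {4, 3, 0, 1}, so the missing case is n ≡ 2 (mod 5); write n = 5v+2.
Then 2(5v+2)^5 + 3(5v+2) - 15 = 6250v^5 + 12500v^4 + 10000v^3 + 4000v^2 + 815v + 55 = 5(1250v^5 + 2500v^4 + 2000v^3 + 800v^2 + 163v + 11).

5(1250v^5 + 2500v^4 + 2000v^3 + 800v^2 + 163v + 11)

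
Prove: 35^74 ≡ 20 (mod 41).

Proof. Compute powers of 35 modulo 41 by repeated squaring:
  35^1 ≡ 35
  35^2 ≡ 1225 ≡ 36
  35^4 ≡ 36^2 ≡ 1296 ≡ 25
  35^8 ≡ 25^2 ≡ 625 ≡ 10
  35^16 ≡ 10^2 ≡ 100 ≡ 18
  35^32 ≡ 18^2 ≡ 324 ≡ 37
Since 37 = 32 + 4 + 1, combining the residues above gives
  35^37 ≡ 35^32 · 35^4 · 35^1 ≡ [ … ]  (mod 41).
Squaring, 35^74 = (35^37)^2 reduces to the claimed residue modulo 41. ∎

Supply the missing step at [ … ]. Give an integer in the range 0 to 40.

Multiply the listed residues: 37 · 25 · 35 = 925 → 32375.
Reducing modulo 41: 32375 = 789·41 + 26, so 35^37 ≡ 26.

26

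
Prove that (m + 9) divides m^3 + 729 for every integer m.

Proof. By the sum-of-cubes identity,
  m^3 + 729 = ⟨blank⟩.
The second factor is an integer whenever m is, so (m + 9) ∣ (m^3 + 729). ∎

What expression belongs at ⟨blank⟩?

Polynomial division of m^3 + 729 by m + 9 leaves remainder 0 and quotient m^2 - 9m + 81.
Hence m^3 + 729 = (m + 9)(m^2 - 9m + 81).

(m + 9)(m^2 - 9m + 81)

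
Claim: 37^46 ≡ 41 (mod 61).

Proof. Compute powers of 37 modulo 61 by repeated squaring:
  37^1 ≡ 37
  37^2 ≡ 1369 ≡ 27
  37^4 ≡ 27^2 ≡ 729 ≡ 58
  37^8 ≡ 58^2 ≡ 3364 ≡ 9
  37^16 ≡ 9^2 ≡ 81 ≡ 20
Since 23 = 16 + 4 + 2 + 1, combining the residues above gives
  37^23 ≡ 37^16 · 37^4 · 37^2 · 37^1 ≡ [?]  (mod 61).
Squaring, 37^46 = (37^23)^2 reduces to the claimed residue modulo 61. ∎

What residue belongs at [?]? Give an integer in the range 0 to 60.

23

Multiply the listed residues: 20 · 58 · 27 · 37 = 1160 → 31320 → 1158840.
Reducing modulo 61: 1158840 = 18997·61 + 23, so 37^23 ≡ 23.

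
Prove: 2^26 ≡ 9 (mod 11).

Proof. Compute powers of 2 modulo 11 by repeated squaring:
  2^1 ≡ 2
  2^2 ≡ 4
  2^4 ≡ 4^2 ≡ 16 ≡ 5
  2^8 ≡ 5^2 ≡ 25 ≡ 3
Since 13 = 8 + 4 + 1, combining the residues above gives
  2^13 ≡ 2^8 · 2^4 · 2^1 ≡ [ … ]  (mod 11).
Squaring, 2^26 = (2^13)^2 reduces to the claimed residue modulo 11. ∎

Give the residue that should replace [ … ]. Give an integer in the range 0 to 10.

8

Multiply the listed residues: 3 · 5 · 2 = 15 → 30.
Reducing modulo 11: 30 = 2·11 + 8, so 2^13 ≡ 8.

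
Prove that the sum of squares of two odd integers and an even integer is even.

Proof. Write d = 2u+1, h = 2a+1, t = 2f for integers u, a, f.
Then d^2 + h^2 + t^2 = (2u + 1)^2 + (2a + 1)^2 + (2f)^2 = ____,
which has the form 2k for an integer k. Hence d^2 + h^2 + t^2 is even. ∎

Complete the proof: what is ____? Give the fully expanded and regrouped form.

(2u + 1)^2 + (2a + 1)^2 + (2f)^2 = 4a^2 + 4a + 4f^2 + 4u^2 + 4u + 2
= 2(2a^2 + 2a + 2f^2 + 2u^2 + 2u + 1).
Since 2a^2 + 2a + 2f^2 + 2u^2 + 2u + 1 is an integer, the sum of squares is of the form 2k for an integer k.

2(2a^2 + 2a + 2f^2 + 2u^2 + 2u + 1)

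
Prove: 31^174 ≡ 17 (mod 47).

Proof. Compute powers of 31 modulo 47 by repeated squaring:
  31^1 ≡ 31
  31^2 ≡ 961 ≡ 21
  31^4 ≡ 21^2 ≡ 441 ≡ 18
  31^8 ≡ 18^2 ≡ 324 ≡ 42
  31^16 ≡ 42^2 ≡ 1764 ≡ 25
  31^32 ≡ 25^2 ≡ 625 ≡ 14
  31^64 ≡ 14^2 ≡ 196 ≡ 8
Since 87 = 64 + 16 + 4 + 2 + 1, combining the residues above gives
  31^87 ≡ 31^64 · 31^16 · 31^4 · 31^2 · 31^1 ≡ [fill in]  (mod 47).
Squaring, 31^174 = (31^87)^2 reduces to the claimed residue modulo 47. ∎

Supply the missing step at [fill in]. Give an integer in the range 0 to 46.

31^64 · 31^16 · 31^4 · 31^2 · 31^1 ≡ 8 · 25 · 18 · 21 · 31 = 2343600.
2343600 mod 47 = 39, so 31^87 ≡ 39 (mod 47).

39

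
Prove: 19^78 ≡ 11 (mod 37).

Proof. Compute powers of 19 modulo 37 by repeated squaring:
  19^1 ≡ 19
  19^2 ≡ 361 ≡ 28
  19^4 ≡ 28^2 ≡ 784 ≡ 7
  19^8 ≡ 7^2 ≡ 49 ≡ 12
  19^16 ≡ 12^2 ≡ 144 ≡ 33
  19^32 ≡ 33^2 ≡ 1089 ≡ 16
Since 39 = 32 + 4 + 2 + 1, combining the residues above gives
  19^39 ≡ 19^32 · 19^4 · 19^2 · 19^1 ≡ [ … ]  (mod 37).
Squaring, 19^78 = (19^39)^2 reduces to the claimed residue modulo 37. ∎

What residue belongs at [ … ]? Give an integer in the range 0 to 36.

14

Multiply the listed residues: 16 · 7 · 28 · 19 = 112 → 3136 → 59584.
Reducing modulo 37: 59584 = 1610·37 + 14, so 19^39 ≡ 14.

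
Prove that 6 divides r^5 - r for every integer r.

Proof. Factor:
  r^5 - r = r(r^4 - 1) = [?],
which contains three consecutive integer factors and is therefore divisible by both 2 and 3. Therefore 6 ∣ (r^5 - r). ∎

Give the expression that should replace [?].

r^4 - 1 = (r^2 - 1)(r^2 + 1), and r^2 - 1 = (r-1)(r+1).
So r(r^4 - 1) = (r - 1)r(r + 1)(r^2 + 1).

(r - 1)r(r + 1)(r^2 + 1)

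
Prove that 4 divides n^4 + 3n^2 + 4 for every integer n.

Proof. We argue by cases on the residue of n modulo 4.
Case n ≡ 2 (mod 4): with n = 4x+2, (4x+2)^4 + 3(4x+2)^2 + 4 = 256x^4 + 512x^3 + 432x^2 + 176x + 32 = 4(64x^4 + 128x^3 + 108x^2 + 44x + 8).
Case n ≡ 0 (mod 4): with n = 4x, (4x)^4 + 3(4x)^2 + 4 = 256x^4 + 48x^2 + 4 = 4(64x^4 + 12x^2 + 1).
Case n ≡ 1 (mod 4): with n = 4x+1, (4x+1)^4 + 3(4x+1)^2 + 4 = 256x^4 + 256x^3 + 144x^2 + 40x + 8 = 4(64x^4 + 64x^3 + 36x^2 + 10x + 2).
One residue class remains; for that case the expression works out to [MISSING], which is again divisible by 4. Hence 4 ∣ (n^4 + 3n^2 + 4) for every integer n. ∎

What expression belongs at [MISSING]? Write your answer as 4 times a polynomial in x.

4(64x^4 + 192x^3 + 228x^2 + 126x + 28)

Only n ≡ 3 (mod 4) is unaccounted for. Put n = 4x+3:
(4x+3)^4 + 3(4x+3)^2 + 4 expands to 256x^4 + 768x^3 + 912x^2 + 504x + 112,
and factoring out 4 leaves 4(64x^4 + 192x^3 + 228x^2 + 126x + 28).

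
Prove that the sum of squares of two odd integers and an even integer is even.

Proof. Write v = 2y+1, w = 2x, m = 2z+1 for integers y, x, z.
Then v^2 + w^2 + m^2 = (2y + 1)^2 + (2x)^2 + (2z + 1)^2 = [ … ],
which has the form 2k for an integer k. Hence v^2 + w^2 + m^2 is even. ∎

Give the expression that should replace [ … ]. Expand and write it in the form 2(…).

(2y + 1)^2 + (2x)^2 + (2z + 1)^2 = 4x^2 + 4y^2 + 4y + 4z^2 + 4z + 2
= 2(2x^2 + 2y^2 + 2y + 2z^2 + 2z + 1).
Since 2x^2 + 2y^2 + 2y + 2z^2 + 2z + 1 is an integer, the sum of squares is of the form 2k for an integer k.

2(2x^2 + 2y^2 + 2y + 2z^2 + 2z + 1)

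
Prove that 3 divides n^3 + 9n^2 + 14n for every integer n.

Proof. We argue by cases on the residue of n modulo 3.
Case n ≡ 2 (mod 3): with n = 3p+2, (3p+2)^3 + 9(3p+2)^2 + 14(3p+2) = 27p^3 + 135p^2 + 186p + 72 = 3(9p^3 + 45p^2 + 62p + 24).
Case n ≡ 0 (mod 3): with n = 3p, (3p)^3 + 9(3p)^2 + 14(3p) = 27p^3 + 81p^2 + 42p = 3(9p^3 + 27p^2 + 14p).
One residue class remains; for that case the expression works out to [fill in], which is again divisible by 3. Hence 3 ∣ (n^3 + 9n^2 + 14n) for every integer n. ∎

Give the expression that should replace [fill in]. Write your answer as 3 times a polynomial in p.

The residues treated are {2, 0}, so the missing case is n ≡ 1 (mod 3); write n = 3p+1.
Then (3p+1)^3 + 9(3p+1)^2 + 14(3p+1) = 27p^3 + 108p^2 + 105p + 24 = 3(9p^3 + 36p^2 + 35p + 8).

3(9p^3 + 36p^2 + 35p + 8)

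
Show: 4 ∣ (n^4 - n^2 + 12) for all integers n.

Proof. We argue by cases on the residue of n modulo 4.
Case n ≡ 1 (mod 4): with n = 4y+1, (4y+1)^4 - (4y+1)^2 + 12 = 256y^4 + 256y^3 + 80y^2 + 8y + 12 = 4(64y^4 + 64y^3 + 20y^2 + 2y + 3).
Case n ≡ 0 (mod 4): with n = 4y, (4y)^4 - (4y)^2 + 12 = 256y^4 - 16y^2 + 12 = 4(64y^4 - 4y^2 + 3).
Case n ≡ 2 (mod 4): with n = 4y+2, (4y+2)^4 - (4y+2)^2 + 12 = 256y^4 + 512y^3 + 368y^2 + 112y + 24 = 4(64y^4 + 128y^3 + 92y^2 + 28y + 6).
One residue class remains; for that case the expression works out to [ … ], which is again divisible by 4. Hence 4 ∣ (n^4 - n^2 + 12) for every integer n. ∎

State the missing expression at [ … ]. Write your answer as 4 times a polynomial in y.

4(64y^4 + 192y^3 + 212y^2 + 102y + 21)

The residues treated are {1, 0, 2}, so the missing case is n ≡ 3 (mod 4); write n = 4y+3.
Then (4y+3)^4 - (4y+3)^2 + 12 = 256y^4 + 768y^3 + 848y^2 + 408y + 84 = 4(64y^4 + 192y^3 + 212y^2 + 102y + 21).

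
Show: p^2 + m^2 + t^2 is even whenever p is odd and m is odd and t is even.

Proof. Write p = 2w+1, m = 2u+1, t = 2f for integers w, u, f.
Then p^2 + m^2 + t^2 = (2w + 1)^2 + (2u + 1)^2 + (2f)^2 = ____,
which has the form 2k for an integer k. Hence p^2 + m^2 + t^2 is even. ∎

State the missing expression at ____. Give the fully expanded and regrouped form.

(2w + 1)^2 + (2u + 1)^2 + (2f)^2 = 4f^2 + 4u^2 + 4u + 4w^2 + 4w + 2
= 2(2f^2 + 2u^2 + 2u + 2w^2 + 2w + 1).
Since 2f^2 + 2u^2 + 2u + 2w^2 + 2w + 1 is an integer, the sum of squares is of the form 2k for an integer k.

2(2f^2 + 2u^2 + 2u + 2w^2 + 2w + 1)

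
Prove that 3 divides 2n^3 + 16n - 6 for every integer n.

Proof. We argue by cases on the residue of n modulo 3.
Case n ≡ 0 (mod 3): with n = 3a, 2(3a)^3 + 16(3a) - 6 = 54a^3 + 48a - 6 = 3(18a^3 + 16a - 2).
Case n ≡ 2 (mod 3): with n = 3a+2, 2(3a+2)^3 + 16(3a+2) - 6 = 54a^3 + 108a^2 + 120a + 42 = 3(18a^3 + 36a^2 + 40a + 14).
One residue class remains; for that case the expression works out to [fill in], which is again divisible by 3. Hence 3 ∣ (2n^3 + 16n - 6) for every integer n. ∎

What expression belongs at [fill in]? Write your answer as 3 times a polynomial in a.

3(18a^3 + 18a^2 + 22a + 4)

Only n ≡ 1 (mod 3) is unaccounted for. Put n = 3a+1:
2(3a+1)^3 + 16(3a+1) - 6 expands to 54a^3 + 54a^2 + 66a + 12,
and factoring out 3 leaves 3(18a^3 + 18a^2 + 22a + 4).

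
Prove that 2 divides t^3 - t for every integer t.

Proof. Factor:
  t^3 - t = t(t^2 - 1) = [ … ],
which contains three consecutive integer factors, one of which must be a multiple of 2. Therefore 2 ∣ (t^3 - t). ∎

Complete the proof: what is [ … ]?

t(t^2 - 1) = t(t - 1)(t + 1) = (t - 1)t(t + 1).
These three factors are consecutive integers, so their product is divisible by 2.

(t - 1)t(t + 1)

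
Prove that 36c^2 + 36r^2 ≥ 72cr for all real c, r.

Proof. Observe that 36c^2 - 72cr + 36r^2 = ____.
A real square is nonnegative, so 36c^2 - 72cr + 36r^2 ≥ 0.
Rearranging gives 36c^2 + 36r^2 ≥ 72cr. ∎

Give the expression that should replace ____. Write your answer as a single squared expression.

36c^2 - 72cr + 36r^2 is a perfect-square trinomial: the outer terms are (6c)^2 and (6r)^2, and the cross term is -2·6c·6r.
So 36c^2 - 72cr + 36r^2 = (6c - 6r)^2 ≥ 0.

(6c - 6r)^2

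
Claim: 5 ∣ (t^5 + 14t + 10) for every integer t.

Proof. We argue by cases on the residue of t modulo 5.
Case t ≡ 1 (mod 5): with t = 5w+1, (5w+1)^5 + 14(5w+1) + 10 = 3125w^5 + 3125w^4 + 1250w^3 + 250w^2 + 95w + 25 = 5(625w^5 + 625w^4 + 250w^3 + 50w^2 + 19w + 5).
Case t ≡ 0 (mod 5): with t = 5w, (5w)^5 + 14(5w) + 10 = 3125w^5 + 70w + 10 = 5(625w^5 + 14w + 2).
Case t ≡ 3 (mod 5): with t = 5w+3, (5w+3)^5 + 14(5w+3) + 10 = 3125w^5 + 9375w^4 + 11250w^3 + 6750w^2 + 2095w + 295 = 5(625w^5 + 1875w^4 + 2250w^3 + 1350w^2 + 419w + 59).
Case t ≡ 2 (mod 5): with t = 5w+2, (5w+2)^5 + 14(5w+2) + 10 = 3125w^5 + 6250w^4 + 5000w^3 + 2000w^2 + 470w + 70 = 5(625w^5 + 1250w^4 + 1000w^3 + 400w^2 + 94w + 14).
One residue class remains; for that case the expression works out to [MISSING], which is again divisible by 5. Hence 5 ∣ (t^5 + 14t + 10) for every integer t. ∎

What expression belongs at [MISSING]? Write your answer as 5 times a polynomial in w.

Only t ≡ 4 (mod 5) is unaccounted for. Put t = 5w+4:
(5w+4)^5 + 14(5w+4) + 10 expands to 3125w^5 + 12500w^4 + 20000w^3 + 16000w^2 + 6470w + 1090,
and factoring out 5 leaves 5(625w^5 + 2500w^4 + 4000w^3 + 3200w^2 + 1294w + 218).

5(625w^5 + 2500w^4 + 4000w^3 + 3200w^2 + 1294w + 218)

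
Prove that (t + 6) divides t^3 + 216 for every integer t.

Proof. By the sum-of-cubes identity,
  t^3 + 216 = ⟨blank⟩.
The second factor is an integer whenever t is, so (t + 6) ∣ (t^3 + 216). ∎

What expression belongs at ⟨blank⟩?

a^3 + b^3 = (a + b)(a^2 - ab + b^2). With a = t, b = 6:
t^3 + 216 = (t + 6)(t^2 - 6t + 36).

(t + 6)(t^2 - 6t + 36)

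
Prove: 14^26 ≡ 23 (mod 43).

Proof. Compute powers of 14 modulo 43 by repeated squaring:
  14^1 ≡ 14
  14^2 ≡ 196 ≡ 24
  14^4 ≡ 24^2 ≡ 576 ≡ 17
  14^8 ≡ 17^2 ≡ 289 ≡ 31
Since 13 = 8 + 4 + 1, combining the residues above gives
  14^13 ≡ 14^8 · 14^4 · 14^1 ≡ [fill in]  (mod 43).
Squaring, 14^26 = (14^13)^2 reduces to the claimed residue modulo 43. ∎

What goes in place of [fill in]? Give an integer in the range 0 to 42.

25

14^8 · 14^4 · 14^1 ≡ 31 · 17 · 14 = 7378.
7378 mod 43 = 25, so 14^13 ≡ 25 (mod 43).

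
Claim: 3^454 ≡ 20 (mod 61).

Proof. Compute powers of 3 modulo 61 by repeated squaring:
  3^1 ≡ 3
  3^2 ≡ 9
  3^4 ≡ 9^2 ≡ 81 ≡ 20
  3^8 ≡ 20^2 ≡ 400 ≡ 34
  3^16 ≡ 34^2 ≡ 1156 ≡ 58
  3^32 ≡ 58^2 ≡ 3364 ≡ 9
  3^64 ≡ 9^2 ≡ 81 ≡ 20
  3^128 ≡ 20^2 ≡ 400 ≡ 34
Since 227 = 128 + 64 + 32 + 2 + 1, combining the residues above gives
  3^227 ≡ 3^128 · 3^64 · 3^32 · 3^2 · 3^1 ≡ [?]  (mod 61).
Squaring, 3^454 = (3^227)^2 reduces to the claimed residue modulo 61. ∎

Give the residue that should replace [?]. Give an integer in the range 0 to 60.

52

Multiply the listed residues: 34 · 20 · 9 · 9 · 3 = 680 → 6120 → 55080 → 165240.
Reducing modulo 61: 165240 = 2708·61 + 52, so 3^227 ≡ 52.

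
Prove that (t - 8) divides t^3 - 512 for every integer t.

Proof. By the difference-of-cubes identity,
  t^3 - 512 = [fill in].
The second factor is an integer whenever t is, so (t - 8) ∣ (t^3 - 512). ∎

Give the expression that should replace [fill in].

Polynomial division of t^3 - 512 by t - 8 leaves remainder 0 and quotient t^2 + 8t + 64.
Hence t^3 - 512 = (t - 8)(t^2 + 8t + 64).

(t - 8)(t^2 + 8t + 64)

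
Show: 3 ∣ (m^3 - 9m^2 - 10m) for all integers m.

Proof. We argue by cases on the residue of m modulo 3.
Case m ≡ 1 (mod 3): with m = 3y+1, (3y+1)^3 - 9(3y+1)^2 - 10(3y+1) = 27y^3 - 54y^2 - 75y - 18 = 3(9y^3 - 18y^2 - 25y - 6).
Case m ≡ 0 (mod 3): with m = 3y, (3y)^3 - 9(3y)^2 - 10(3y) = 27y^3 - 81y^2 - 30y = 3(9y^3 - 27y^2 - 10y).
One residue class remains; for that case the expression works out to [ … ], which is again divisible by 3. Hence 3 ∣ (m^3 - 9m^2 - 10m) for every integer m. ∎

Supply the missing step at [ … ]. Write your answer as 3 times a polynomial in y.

3(9y^3 - 9y^2 - 34y - 16)

Only m ≡ 2 (mod 3) is unaccounted for. Put m = 3y+2:
(3y+2)^3 - 9(3y+2)^2 - 10(3y+2) expands to 27y^3 - 27y^2 - 102y - 48,
and factoring out 3 leaves 3(9y^3 - 9y^2 - 34y - 16).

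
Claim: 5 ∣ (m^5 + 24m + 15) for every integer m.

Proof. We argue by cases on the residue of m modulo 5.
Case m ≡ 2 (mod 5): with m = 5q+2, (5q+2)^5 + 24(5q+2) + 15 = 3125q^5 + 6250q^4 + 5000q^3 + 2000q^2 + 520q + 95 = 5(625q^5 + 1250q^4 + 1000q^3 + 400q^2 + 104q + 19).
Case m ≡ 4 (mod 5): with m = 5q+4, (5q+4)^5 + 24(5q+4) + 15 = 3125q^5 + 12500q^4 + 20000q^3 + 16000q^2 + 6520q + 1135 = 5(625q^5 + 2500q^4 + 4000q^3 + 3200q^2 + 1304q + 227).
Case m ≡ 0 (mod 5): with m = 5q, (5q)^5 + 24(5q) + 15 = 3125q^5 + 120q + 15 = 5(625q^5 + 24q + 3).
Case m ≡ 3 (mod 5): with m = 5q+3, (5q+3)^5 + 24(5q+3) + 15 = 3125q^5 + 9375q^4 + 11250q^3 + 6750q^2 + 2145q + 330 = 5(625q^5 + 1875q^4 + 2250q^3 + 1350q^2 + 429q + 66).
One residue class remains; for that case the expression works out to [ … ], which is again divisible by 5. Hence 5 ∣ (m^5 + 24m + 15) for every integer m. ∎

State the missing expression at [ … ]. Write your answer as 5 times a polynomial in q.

5(625q^5 + 625q^4 + 250q^3 + 50q^2 + 29q + 8)

The residues treated are {2, 4, 0, 3}, so the missing case is m ≡ 1 (mod 5); write m = 5q+1.
Then (5q+1)^5 + 24(5q+1) + 15 = 3125q^5 + 3125q^4 + 1250q^3 + 250q^2 + 145q + 40 = 5(625q^5 + 625q^4 + 250q^3 + 50q^2 + 29q + 8).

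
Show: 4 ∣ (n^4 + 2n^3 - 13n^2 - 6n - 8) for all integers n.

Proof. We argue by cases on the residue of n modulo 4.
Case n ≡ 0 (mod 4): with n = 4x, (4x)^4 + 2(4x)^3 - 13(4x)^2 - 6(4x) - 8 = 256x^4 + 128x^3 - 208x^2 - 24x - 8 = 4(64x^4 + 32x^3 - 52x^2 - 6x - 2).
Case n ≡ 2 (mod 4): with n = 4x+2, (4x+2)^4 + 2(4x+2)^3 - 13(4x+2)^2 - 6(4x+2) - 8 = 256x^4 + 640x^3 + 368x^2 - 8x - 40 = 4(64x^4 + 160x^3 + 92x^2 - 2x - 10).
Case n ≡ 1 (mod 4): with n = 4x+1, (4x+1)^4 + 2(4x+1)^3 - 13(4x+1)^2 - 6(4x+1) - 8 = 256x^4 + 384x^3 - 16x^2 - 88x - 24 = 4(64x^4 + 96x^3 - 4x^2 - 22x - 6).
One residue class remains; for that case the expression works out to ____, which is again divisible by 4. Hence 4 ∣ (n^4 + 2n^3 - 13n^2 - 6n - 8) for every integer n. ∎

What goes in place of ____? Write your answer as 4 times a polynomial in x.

The residues treated are {0, 2, 1}, so the missing case is n ≡ 3 (mod 4); write n = 4x+3.
Then (4x+3)^4 + 2(4x+3)^3 - 13(4x+3)^2 - 6(4x+3) - 8 = 256x^4 + 896x^3 + 944x^2 + 312x - 8 = 4(64x^4 + 224x^3 + 236x^2 + 78x - 2).

4(64x^4 + 224x^3 + 236x^2 + 78x - 2)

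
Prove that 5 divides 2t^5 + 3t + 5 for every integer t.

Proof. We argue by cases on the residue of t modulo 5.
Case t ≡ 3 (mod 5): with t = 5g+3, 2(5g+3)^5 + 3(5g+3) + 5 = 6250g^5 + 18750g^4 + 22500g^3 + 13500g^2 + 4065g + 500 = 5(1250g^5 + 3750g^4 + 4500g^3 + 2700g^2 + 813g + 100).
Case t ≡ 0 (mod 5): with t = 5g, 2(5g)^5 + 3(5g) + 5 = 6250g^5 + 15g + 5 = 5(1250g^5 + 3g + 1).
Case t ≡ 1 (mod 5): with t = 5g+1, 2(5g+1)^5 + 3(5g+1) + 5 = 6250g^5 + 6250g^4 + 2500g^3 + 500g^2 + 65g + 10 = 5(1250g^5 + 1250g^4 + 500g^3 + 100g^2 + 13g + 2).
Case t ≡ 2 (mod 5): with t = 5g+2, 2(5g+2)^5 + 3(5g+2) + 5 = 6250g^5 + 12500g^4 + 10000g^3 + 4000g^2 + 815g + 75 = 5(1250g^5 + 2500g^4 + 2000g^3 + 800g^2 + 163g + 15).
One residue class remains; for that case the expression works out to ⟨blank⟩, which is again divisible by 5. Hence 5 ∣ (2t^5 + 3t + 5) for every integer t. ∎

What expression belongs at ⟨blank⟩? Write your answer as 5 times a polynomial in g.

Only t ≡ 4 (mod 5) is unaccounted for. Put t = 5g+4:
2(5g+4)^5 + 3(5g+4) + 5 expands to 6250g^5 + 25000g^4 + 40000g^3 + 32000g^2 + 12815g + 2065,
and factoring out 5 leaves 5(1250g^5 + 5000g^4 + 8000g^3 + 6400g^2 + 2563g + 413).

5(1250g^5 + 5000g^4 + 8000g^3 + 6400g^2 + 2563g + 413)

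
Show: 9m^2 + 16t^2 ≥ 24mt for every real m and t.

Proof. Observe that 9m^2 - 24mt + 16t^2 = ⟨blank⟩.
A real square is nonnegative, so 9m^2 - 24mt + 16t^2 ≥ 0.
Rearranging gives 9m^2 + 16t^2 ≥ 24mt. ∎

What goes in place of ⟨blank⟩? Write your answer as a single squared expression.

The leading and trailing coefficients are 3^2 and 4^2, and 24 = 2·3·4, so the trinomial is (3m - 4t)^2.
Hence 9m^2 - 24mt + 16t^2 ≥ 0.

(3m - 4t)^2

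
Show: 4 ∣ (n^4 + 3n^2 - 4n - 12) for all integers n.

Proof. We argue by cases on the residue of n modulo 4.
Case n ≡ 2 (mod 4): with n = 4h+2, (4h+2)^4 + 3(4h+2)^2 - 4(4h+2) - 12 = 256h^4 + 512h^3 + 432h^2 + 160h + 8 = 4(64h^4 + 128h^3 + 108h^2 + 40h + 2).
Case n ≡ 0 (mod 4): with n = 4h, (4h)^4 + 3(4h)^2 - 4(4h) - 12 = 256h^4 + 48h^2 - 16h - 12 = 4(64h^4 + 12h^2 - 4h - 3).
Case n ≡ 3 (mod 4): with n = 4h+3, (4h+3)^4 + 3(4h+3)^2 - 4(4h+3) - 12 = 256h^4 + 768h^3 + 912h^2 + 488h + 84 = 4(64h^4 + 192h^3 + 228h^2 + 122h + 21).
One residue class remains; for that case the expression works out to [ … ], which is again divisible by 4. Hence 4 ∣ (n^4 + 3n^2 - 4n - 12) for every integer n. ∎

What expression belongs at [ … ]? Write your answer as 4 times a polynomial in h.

The residues treated are {2, 0, 3}, so the missing case is n ≡ 1 (mod 4); write n = 4h+1.
Then (4h+1)^4 + 3(4h+1)^2 - 4(4h+1) - 12 = 256h^4 + 256h^3 + 144h^2 + 24h - 12 = 4(64h^4 + 64h^3 + 36h^2 + 6h - 3).

4(64h^4 + 64h^3 + 36h^2 + 6h - 3)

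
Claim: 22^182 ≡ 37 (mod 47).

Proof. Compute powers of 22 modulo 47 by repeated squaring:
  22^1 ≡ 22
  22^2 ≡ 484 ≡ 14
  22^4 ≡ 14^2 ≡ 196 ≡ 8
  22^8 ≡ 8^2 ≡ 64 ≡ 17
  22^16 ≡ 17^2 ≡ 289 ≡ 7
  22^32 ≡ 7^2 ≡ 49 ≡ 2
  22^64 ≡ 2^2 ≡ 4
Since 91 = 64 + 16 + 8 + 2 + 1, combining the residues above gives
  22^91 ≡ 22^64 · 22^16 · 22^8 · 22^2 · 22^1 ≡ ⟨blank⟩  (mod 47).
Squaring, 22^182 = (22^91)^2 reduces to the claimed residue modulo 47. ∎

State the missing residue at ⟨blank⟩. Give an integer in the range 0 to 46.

15

22^64 · 22^16 · 22^8 · 22^2 · 22^1 ≡ 4 · 7 · 17 · 14 · 22 = 146608.
146608 mod 47 = 15, so 22^91 ≡ 15 (mod 47).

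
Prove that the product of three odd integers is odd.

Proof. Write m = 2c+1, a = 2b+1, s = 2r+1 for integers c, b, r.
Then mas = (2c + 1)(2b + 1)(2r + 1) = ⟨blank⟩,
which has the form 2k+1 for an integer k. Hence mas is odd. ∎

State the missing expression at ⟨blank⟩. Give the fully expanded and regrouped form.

(2c + 1)(2b + 1)(2r + 1) = 8bcr + 4bc + 4br + 2b + 4cr + 2c + 2r + 1
= 2(4bcr + 2bc + 2br + b + 2cr + c + r) + 1.
Since 4bcr + 2bc + 2br + b + 2cr + c + r is an integer, the product is of the form 2k+1 for an integer k.

2(4bcr + 2bc + 2br + b + 2cr + c + r) + 1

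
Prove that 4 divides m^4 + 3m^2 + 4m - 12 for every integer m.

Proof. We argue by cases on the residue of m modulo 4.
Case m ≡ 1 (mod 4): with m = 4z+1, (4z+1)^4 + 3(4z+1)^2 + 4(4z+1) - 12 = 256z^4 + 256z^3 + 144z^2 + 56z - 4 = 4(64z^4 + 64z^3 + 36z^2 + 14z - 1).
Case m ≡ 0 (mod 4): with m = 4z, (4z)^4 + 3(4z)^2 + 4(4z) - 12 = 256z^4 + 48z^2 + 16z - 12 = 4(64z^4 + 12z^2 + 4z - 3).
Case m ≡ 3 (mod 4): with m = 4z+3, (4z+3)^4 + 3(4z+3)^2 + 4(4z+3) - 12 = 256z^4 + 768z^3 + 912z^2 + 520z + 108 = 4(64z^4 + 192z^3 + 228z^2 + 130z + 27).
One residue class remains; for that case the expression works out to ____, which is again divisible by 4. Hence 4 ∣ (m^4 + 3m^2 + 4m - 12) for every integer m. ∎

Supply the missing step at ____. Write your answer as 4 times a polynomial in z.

Only m ≡ 2 (mod 4) is unaccounted for. Put m = 4z+2:
(4z+2)^4 + 3(4z+2)^2 + 4(4z+2) - 12 expands to 256z^4 + 512z^3 + 432z^2 + 192z + 24,
and factoring out 4 leaves 4(64z^4 + 128z^3 + 108z^2 + 48z + 6).

4(64z^4 + 128z^3 + 108z^2 + 48z + 6)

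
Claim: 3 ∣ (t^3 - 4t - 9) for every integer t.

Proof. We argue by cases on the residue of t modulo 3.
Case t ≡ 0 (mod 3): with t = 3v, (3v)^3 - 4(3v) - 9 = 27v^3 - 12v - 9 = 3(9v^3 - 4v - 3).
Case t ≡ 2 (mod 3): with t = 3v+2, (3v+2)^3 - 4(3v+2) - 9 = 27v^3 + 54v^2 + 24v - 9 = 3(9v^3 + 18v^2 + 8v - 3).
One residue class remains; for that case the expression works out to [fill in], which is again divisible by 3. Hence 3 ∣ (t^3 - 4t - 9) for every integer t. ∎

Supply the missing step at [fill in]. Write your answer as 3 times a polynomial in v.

3(9v^3 + 9v^2 - v - 4)

The residues treated are {0, 2}, so the missing case is t ≡ 1 (mod 3); write t = 3v+1.
Then (3v+1)^3 - 4(3v+1) - 9 = 27v^3 + 27v^2 - 3v - 12 = 3(9v^3 + 9v^2 - v - 4).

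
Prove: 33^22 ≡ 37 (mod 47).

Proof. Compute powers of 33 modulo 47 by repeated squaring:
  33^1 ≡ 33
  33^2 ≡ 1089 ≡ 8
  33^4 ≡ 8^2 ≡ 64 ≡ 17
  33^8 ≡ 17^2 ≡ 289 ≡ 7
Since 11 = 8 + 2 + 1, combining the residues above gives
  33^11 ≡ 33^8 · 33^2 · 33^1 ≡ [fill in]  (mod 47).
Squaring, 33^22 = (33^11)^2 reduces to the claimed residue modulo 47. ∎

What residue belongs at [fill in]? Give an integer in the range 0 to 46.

15

33^8 · 33^2 · 33^1 ≡ 7 · 8 · 33 = 1848.
1848 mod 47 = 15, so 33^11 ≡ 15 (mod 47).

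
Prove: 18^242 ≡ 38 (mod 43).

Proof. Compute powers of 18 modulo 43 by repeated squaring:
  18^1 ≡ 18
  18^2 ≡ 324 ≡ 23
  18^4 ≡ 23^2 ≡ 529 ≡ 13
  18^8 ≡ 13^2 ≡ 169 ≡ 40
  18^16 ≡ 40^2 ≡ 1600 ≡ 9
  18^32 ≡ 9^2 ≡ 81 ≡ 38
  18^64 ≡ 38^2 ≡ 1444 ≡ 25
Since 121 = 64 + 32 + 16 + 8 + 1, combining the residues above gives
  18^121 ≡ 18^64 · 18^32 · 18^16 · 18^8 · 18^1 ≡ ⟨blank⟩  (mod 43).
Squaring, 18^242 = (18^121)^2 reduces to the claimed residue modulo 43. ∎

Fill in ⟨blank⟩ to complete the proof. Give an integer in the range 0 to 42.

34

Multiply the listed residues: 25 · 38 · 9 · 40 · 18 = 950 → 8550 → 342000 → 6156000.
Reducing modulo 43: 6156000 = 143162·43 + 34, so 18^121 ≡ 34.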